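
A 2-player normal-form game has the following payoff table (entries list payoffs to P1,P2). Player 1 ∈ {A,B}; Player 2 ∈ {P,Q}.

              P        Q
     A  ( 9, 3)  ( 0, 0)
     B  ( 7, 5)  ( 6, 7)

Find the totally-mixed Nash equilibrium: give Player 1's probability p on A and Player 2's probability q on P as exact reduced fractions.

P1 indiff ⇒ q·9+(1-q)·0 = q·7+(1-q)·6 ⇒ q(2) = (1-q)(6) ⇒ q = 3/4
P2 indiff ⇒ p·3+(1-p)·5 = p·0+(1-p)·7 ⇒ p(3) = (1-p)(2) ⇒ p = 2/5

p=2/5, q=3/4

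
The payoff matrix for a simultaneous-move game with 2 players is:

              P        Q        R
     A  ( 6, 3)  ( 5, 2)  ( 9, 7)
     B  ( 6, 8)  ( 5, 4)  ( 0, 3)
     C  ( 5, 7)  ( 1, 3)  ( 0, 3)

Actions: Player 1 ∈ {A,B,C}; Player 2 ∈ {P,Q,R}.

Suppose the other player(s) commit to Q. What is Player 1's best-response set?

P1 best: {A,B}

u_1(A vs Q) = 5
u_1(B vs Q) = 5
u_1(C vs Q) = 1
max payoff 5 at {A,B}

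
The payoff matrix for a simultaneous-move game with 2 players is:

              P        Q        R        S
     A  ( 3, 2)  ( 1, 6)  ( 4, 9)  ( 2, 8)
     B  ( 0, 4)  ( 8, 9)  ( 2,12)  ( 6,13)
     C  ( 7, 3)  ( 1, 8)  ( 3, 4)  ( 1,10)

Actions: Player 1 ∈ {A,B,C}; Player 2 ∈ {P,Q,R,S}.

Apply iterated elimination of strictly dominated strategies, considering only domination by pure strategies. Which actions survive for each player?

P2 drop P (Q beats it: A:6>2 B:9>4 C:8>3)
P2 drop Q (S beats it: A:8>6 B:13>9 C:10>8)
P1 drop C (A beats it: R:4>3 S:2>1)
P1→{A,B} P2→{R,S}

Survivors P1:{A,B} P2:{R,S}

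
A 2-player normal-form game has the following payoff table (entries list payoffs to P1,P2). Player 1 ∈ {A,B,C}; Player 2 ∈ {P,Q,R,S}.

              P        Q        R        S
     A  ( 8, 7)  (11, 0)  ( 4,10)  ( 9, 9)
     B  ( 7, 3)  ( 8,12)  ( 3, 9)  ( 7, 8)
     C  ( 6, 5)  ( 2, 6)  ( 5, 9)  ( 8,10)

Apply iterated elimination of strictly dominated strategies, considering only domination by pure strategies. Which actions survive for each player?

Remaining: P1:{A,C} P2:{R,S}

P1 drop B (A beats it: P:8>7 Q:11>8 R:4>3 S:9>7)
P2 drop P (R beats it: A:10>7 C:9>5)
P2 drop Q (R beats it: A:10>0 C:9>6)
P1→{A,C} P2→{R,S}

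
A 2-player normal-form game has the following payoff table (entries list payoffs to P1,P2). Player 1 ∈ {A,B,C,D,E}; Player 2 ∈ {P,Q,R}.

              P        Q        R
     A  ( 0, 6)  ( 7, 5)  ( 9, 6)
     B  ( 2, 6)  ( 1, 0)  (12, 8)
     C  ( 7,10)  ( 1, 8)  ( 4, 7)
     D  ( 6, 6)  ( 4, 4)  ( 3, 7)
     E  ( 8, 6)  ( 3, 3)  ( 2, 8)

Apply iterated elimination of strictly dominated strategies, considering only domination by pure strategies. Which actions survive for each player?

P2 drop Q (P beats it: A:6>5 B:6>0 C:10>8 D:6>4 E:6>3)
P1 drop A (B beats it: P:2>0 R:12>9)
P1 drop D (C beats it: P:7>6 R:4>3)
P1→{B,C,E} P2→{P,R}

Survivors P1:{B,C,E} P2:{P,R}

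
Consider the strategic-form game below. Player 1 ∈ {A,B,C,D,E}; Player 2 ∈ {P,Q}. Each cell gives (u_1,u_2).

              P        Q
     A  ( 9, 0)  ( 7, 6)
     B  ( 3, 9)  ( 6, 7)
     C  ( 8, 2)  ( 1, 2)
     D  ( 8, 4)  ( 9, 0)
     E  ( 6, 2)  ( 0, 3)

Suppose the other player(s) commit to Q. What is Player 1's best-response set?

u_1(A vs Q) = 7
u_1(B vs Q) = 6
u_1(C vs Q) = 1
u_1(D vs Q) = 9
u_1(E vs Q) = 0
max payoff 9 at {D}

BR_1 = {D}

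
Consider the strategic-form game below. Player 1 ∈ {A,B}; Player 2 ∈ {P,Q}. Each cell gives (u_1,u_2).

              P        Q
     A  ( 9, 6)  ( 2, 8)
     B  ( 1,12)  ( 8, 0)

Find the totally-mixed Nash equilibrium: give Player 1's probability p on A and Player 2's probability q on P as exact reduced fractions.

P1 indiff ⇒ q·9+(1-q)·2 = q·1+(1-q)·8 ⇒ q(8) = (1-q)(6) ⇒ q = 3/7
P2 indiff ⇒ p·6+(1-p)·12 = p·8+(1-p)·0 ⇒ p(-2) = (1-p)(-12) ⇒ p = 6/7

(p,q) = (6/7, 3/7)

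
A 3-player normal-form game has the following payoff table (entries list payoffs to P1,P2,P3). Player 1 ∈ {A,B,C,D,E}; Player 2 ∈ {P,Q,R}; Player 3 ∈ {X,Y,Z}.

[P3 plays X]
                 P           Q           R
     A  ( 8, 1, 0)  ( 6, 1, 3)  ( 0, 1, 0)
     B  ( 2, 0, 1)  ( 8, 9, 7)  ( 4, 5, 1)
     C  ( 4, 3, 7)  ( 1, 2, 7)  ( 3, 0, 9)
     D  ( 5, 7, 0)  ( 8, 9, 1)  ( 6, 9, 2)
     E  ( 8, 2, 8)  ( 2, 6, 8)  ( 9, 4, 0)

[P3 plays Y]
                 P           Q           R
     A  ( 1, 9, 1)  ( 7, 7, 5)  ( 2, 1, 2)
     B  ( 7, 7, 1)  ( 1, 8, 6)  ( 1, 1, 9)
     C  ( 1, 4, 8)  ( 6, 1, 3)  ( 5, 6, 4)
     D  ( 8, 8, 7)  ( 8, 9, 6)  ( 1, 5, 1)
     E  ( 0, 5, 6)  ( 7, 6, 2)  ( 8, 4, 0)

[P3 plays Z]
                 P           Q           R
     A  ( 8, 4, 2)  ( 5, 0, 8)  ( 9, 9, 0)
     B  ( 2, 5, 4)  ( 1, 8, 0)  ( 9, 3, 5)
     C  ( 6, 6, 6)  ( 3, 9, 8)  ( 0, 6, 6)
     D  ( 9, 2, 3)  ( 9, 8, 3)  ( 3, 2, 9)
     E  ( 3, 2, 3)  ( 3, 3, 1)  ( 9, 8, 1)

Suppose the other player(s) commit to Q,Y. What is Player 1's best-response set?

u_1(A vs Q,Y) = 7
u_1(B vs Q,Y) = 1
u_1(C vs Q,Y) = 6
u_1(D vs Q,Y) = 8
u_1(E vs Q,Y) = 7
max payoff 8 at {D}

argmax u_1 = {D}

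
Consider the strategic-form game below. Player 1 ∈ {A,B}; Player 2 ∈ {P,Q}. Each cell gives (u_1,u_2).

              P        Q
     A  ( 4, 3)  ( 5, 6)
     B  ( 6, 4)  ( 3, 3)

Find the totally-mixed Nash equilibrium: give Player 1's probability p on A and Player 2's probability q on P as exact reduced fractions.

p=1/4, q=1/2

P1 indiff ⇒ q·4+(1-q)·5 = q·6+(1-q)·3 ⇒ q(-2) = (1-q)(-2) ⇒ q = 1/2
P2 indiff ⇒ p·3+(1-p)·4 = p·6+(1-p)·3 ⇒ p(-3) = (1-p)(-1) ⇒ p = 1/4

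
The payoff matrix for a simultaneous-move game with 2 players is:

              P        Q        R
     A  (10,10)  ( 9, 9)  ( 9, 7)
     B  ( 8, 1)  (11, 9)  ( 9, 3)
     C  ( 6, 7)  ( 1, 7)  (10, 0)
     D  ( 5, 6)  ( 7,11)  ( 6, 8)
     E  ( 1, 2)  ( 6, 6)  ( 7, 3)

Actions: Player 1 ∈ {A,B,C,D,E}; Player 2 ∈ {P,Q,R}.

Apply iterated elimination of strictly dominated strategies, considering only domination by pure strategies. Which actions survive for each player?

Survivors P1:{A,B} P2:{P,Q}

P1 drop D (A beats it: P:10>5 Q:9>7 R:9>6)
P1 drop E (A beats it: P:10>1 Q:9>6 R:9>7)
P2 drop R (Q beats it: A:9>7 B:9>3 C:7>0)
P1 drop C (A beats it: P:10>6 Q:9>1)
P1→{A,B} P2→{P,Q}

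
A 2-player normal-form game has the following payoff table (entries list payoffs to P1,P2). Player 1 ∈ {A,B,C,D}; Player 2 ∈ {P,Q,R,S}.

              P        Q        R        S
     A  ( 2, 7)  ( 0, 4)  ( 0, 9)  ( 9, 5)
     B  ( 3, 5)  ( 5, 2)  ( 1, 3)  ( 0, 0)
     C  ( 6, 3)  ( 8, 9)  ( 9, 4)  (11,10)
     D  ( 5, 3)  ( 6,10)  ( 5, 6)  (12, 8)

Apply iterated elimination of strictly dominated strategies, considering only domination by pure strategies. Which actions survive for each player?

P1 drop A (C beats it: P:6>2 Q:8>0 R:9>0 S:11>9)
P1 drop B (C beats it: P:6>3 Q:8>5 R:9>1 S:11>0)
P2 drop P (Q beats it: C:9>3 D:10>3)
P2 drop R (Q beats it: C:9>4 D:10>6)
P1→{C,D} P2→{Q,S}

Survivors P1:{C,D} P2:{Q,S}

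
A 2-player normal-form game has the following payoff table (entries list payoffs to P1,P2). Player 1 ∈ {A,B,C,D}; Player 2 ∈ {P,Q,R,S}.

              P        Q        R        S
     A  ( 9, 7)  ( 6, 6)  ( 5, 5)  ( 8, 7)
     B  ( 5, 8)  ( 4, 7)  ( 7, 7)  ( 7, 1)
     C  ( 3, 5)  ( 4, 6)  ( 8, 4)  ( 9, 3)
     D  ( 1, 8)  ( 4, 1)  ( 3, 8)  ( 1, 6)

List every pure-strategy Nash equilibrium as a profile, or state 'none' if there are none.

(A,P): NE
(A,Q): not NE [P2→S gives 7>6]
(A,R): not NE [P1→C gives 8>5; P2→S gives 7>5]
(A,S): not NE [P1→C gives 9>8]
(B,P): not NE [P1→A gives 9>5]
(B,Q): not NE [P1→A gives 6>4; P2→P gives 8>7]
(B,R): not NE [P1→C gives 8>7; P2→P gives 8>7]
(B,S): not NE [P1→C gives 9>7; P2→P gives 8>1]
(C,P): not NE [P1→A gives 9>3; P2→Q gives 6>5]
(C,Q): not NE [P1→A gives 6>4]
(C,R): not NE [P2→Q gives 6>4]
(C,S): not NE [P2→Q gives 6>3]
(D,P): not NE [P1→A gives 9>1]
(D,Q): not NE [P1→A gives 6>4; P2→R gives 8>1]
(D,R): not NE [P1→C gives 8>3]
(D,S): not NE [P1→C gives 9>1; P2→R gives 8>6]

Nash profiles: (A,P)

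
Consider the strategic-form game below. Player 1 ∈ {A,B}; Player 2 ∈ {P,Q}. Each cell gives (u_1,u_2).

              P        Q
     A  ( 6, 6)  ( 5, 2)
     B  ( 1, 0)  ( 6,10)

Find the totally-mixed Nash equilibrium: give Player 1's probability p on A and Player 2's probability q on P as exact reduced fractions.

P1 indiff ⇒ q·6+(1-q)·5 = q·1+(1-q)·6 ⇒ q(5) = (1-q)(1) ⇒ q = 1/6
P2 indiff ⇒ p·6+(1-p)·0 = p·2+(1-p)·10 ⇒ p(4) = (1-p)(10) ⇒ p = 5/7

p=5/7, q=1/6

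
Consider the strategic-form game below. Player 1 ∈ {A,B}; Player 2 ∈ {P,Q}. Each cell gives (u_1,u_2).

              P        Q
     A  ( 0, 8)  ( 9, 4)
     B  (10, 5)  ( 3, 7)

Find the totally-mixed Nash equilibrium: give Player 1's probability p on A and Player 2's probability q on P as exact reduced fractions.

P1 mixes 1/3 on A; P2 mixes 3/8 on P

P1 indiff ⇒ q·0+(1-q)·9 = q·10+(1-q)·3 ⇒ q(-10) = (1-q)(-6) ⇒ q = 3/8
P2 indiff ⇒ p·8+(1-p)·5 = p·4+(1-p)·7 ⇒ p(4) = (1-p)(2) ⇒ p = 1/3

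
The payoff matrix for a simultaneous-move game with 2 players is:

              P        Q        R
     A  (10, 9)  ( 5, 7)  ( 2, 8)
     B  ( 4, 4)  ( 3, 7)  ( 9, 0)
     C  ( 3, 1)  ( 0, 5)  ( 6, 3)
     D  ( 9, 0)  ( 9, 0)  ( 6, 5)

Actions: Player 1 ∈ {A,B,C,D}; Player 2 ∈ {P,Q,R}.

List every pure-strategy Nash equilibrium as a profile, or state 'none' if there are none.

NE set: (A,P)

(A,P): NE
(A,Q): not NE [P1→D gives 9>5; P2→P gives 9>7]
(A,R): not NE [P1→B gives 9>2; P2→P gives 9>8]
(B,P): not NE [P1→A gives 10>4; P2→Q gives 7>4]
(B,Q): not NE [P1→D gives 9>3]
(B,R): not NE [P2→Q gives 7>0]
(C,P): not NE [P1→A gives 10>3; P2→Q gives 5>1]
(C,Q): not NE [P1→D gives 9>0]
(C,R): not NE [P1→B gives 9>6; P2→Q gives 5>3]
(D,P): not NE [P1→A gives 10>9; P2→R gives 5>0]
(D,Q): not NE [P2→R gives 5>0]
(D,R): not NE [P1→B gives 9>6]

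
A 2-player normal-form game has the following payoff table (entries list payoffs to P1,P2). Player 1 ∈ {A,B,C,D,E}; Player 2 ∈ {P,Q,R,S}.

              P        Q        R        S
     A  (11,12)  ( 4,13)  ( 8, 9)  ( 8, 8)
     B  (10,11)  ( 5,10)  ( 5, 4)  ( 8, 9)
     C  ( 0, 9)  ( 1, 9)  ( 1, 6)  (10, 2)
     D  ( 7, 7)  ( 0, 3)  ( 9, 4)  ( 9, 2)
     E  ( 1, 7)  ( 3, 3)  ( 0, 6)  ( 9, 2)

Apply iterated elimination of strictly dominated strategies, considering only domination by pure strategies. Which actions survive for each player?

P2 drop R (P beats it: A:12>9 B:11>4 C:9>6 D:7>4 E:7>6)
P2 drop S (P beats it: A:12>8 B:11>9 C:9>2 D:7>2 E:7>2)
P1 drop C (A beats it: P:11>0 Q:4>1)
P1 drop D (A beats it: P:11>7 Q:4>0)
P1 drop E (A beats it: P:11>1 Q:4>3)
P1→{A,B} P2→{P,Q}

Remaining: P1:{A,B} P2:{P,Q}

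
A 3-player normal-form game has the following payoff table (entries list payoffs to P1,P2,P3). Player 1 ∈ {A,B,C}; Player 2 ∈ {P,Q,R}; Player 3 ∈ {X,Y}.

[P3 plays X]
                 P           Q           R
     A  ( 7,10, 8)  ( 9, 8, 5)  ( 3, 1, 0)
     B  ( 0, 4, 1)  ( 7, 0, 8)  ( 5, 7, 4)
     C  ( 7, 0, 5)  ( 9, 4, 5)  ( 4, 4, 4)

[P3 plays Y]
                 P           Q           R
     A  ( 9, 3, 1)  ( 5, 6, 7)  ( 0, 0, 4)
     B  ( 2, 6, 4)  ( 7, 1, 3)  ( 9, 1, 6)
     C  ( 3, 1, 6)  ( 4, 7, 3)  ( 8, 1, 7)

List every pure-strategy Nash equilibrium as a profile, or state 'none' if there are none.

PSNE = {(A,P,X), (C,Q,X)}

(A,P,X): NE
(A,P,Y): not NE [P2→Q gives 6>3; P3→X gives 8>1]
(A,Q,X): not NE [P2→P gives 10>8; P3→Y gives 7>5]
(A,Q,Y): not NE [P1→B gives 7>5]
(A,R,X): not NE [P1→B gives 5>3; P2→P gives 10>1; P3→Y gives 4>0]
(A,R,Y): not NE [P1→B gives 9>0; P2→Q gives 6>0]
(B,P,X): not NE [P1→C gives 7>0; P2→R gives 7>4; P3→Y gives 4>1]
(B,P,Y): not NE [P1→A gives 9>2]
(B,Q,X): not NE [P1→C gives 9>7; P2→R gives 7>0]
(B,Q,Y): not NE [P2→P gives 6>1; P3→X gives 8>3]
(B,R,X): not NE [P3→Y gives 6>4]
(B,R,Y): not NE [P2→P gives 6>1]
(C,P,X): not NE [P2→R gives 4>0; P3→Y gives 6>5]
(C,P,Y): not NE [P1→A gives 9>3; P2→Q gives 7>1]
(C,Q,X): NE
(C,Q,Y): not NE [P1→B gives 7>4; P3→X gives 5>3]
(C,R,X): not NE [P1→B gives 5>4; P3→Y gives 7>4]
(C,R,Y): not NE [P1→B gives 9>8; P2→Q gives 7>1]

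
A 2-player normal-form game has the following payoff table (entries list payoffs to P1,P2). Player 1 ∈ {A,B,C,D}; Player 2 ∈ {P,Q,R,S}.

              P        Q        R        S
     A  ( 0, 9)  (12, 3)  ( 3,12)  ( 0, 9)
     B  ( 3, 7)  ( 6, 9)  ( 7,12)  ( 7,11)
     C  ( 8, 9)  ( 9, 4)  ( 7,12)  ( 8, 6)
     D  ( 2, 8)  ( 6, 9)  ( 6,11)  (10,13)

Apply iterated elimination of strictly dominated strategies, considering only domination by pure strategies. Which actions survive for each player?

Remaining: P1:{B,C,D} P2:{R,S}

P2 drop P (R beats it: A:12>9 B:12>7 C:12>9 D:11>8)
P2 drop Q (R beats it: A:12>3 B:12>9 C:12>4 D:11>9)
P1 drop A (B beats it: R:7>3 S:7>0)
P1→{B,C,D} P2→{R,S}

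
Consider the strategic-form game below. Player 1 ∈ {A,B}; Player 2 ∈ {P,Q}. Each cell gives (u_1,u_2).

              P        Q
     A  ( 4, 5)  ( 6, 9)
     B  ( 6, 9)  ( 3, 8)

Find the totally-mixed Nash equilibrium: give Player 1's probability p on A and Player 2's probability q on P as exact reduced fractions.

P1 indiff ⇒ q·4+(1-q)·6 = q·6+(1-q)·3 ⇒ q(-2) = (1-q)(-3) ⇒ q = 3/5
P2 indiff ⇒ p·5+(1-p)·9 = p·9+(1-p)·8 ⇒ p(-4) = (1-p)(-1) ⇒ p = 1/5

(p,q) = (1/5, 3/5)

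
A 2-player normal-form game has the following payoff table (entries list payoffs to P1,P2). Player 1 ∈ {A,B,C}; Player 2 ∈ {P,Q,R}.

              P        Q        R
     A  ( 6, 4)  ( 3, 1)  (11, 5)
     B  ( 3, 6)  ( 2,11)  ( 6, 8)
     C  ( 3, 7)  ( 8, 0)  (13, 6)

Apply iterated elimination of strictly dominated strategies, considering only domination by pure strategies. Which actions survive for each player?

IESDS → P1:{A,C} P2:{P,R}

P1 drop B (A beats it: P:6>3 Q:3>2 R:11>6)
P2 drop Q (P beats it: A:4>1 C:7>0)
P1→{A,C} P2→{P,R}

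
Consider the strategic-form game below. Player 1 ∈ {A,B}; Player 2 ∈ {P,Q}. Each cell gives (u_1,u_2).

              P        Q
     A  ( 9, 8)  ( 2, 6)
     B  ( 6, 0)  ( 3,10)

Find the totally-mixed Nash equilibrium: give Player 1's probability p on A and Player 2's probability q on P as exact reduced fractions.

P1 indiff ⇒ q·9+(1-q)·2 = q·6+(1-q)·3 ⇒ q(3) = (1-q)(1) ⇒ q = 1/4
P2 indiff ⇒ p·8+(1-p)·0 = p·6+(1-p)·10 ⇒ p(2) = (1-p)(10) ⇒ p = 5/6

p=5/6, q=1/4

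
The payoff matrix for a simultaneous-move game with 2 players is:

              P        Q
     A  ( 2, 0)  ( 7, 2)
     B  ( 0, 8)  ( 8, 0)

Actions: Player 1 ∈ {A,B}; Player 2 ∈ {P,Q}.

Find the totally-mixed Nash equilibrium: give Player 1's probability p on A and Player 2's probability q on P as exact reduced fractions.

P1 indiff ⇒ q·2+(1-q)·7 = q·0+(1-q)·8 ⇒ q(2) = (1-q)(1) ⇒ q = 1/3
P2 indiff ⇒ p·0+(1-p)·8 = p·2+(1-p)·0 ⇒ p(-2) = (1-p)(-8) ⇒ p = 4/5

(p,q) = (4/5, 1/3)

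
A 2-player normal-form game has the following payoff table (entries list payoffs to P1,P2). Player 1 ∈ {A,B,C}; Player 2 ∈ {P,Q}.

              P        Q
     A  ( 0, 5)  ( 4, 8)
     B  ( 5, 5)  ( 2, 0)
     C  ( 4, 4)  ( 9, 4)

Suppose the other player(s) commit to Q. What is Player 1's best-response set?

u_1(A vs Q) = 4
u_1(B vs Q) = 2
u_1(C vs Q) = 9
max payoff 9 at {C}

argmax u_1 = {C}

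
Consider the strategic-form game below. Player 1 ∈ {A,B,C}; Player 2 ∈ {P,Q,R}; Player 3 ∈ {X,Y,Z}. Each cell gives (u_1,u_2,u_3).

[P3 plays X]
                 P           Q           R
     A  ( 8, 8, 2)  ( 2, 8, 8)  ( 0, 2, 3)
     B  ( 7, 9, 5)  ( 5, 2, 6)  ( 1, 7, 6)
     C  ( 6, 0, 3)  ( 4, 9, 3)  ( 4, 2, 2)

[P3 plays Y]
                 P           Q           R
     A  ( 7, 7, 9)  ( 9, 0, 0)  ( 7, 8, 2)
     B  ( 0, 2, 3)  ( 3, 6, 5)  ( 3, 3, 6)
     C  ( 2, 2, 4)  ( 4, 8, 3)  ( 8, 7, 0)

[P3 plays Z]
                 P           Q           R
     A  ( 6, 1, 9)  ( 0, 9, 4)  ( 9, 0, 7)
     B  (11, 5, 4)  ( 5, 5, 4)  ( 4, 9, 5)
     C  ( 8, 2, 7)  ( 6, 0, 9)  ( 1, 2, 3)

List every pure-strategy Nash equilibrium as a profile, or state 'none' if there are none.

Equilibria: none

(A,P,X): not NE [P3→Z gives 9>2]
(A,P,Y): not NE [P2→R gives 8>7]
(A,P,Z): not NE [P1→B gives 11>6; P2→Q gives 9>1]
(A,Q,X): not NE [P1→B gives 5>2]
(A,Q,Y): not NE [P2→R gives 8>0; P3→X gives 8>0]
(A,Q,Z): not NE [P1→C gives 6>0; P3→X gives 8>4]
(A,R,X): not NE [P1→C gives 4>0; P2→Q gives 8>2; P3→Z gives 7>3]
(A,R,Y): not NE [P1→C gives 8>7; P3→Z gives 7>2]
(A,R,Z): not NE [P2→Q gives 9>0]
(B,P,X): not NE [P1→A gives 8>7]
(B,P,Y): not NE [P1→A gives 7>0; P2→Q gives 6>2; P3→X gives 5>3]
(B,P,Z): not NE [P2→R gives 9>5; P3→X gives 5>4]
(B,Q,X): not NE [P2→P gives 9>2]
(B,Q,Y): not NE [P1→A gives 9>3; P3→X gives 6>5]
(B,Q,Z): not NE [P1→C gives 6>5; P2→R gives 9>5; P3→X gives 6>4]
(B,R,X): not NE [P1→C gives 4>1; P2→P gives 9>7]
(B,R,Y): not NE [P1→C gives 8>3; P2→Q gives 6>3]
(B,R,Z): not NE [P1→A gives 9>4; P3→Y gives 6>5]
(C,P,X): not NE [P1→A gives 8>6; P2→Q gives 9>0; P3→Z gives 7>3]
(C,P,Y): not NE [P1→A gives 7>2; P2→Q gives 8>2; P3→Z gives 7>4]
(C,P,Z): not NE [P1→B gives 11>8]
(C,Q,X): not NE [P1→B gives 5>4; P3→Z gives 9>3]
(C,Q,Y): not NE [P1→A gives 9>4; P3→Z gives 9>3]
(C,Q,Z): not NE [P2→R gives 2>0]
(C,R,X): not NE [P2→Q gives 9>2; P3→Z gives 3>2]
(C,R,Y): not NE [P2→Q gives 8>7; P3→Z gives 3>0]
(C,R,Z): not NE [P1→A gives 9>1]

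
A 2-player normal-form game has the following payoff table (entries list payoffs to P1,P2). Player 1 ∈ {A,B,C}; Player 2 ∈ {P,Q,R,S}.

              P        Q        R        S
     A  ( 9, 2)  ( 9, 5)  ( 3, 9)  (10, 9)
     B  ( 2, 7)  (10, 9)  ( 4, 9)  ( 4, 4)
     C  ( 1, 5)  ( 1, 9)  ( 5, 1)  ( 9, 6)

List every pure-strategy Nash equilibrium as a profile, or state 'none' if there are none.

PSNE = {(A,S), (B,Q)}

(A,P): not NE [P2→S gives 9>2]
(A,Q): not NE [P1→B gives 10>9; P2→S gives 9>5]
(A,R): not NE [P1→C gives 5>3]
(A,S): NE
(B,P): not NE [P1→A gives 9>2; P2→R gives 9>7]
(B,Q): NE
(B,R): not NE [P1→C gives 5>4]
(B,S): not NE [P1→A gives 10>4; P2→R gives 9>4]
(C,P): not NE [P1→A gives 9>1; P2→Q gives 9>5]
(C,Q): not NE [P1→B gives 10>1]
(C,R): not NE [P2→Q gives 9>1]
(C,S): not NE [P1→A gives 10>9; P2→Q gives 9>6]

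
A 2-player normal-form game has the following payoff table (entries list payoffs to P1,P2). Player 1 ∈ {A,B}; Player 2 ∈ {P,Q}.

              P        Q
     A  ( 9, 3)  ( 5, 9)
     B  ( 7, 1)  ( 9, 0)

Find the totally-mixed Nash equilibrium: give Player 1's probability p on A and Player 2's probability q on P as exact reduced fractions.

(p,q) = (1/7, 2/3)

P1 indiff ⇒ q·9+(1-q)·5 = q·7+(1-q)·9 ⇒ q(2) = (1-q)(4) ⇒ q = 2/3
P2 indiff ⇒ p·3+(1-p)·1 = p·9+(1-p)·0 ⇒ p(-6) = (1-p)(-1) ⇒ p = 1/7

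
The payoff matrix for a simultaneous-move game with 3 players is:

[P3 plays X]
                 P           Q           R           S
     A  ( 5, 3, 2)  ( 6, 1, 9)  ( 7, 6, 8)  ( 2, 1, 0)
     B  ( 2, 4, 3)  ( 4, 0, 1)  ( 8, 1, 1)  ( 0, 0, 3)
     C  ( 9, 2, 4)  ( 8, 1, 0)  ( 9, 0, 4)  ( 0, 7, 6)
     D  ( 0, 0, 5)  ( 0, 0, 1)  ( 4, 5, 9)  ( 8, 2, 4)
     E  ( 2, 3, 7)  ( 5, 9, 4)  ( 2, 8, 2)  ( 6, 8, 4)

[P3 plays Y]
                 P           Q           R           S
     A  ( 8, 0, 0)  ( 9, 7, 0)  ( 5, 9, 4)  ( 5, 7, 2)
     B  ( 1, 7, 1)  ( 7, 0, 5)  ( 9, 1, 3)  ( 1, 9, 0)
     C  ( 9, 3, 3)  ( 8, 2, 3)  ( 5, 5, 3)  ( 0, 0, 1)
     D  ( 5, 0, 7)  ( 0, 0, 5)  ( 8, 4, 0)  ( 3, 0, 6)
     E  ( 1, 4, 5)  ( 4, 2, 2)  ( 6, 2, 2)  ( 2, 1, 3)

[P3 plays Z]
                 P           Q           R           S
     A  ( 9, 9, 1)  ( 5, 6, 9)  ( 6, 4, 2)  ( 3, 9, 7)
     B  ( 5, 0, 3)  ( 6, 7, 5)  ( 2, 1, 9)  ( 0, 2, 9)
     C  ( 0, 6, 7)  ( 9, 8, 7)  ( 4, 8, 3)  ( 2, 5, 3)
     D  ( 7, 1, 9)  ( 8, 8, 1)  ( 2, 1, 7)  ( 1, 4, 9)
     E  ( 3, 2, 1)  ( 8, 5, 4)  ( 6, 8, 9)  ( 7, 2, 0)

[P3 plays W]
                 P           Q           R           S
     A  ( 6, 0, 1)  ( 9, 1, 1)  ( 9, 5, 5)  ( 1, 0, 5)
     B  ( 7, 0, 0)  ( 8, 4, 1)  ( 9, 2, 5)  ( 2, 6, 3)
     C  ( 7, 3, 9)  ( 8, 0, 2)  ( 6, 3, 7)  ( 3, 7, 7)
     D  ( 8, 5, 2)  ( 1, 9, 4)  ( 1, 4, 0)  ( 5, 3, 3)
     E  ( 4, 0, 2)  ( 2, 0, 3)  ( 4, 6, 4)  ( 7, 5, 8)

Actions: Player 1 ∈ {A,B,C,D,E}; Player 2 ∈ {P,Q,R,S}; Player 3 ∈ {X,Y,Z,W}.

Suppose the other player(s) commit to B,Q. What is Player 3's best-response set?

u_3(X vs B,Q) = 1
u_3(Y vs B,Q) = 5
u_3(Z vs B,Q) = 5
u_3(W vs B,Q) = 1
max payoff 5 at {Y,Z}

P3 best: {Y,Z}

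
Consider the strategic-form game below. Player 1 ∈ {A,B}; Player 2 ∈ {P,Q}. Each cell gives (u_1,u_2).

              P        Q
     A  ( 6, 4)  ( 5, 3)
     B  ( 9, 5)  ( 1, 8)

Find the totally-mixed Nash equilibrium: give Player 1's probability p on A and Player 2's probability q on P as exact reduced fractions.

P1 mixes 3/4 on A; P2 mixes 4/7 on P

P1 indiff ⇒ q·6+(1-q)·5 = q·9+(1-q)·1 ⇒ q(-3) = (1-q)(-4) ⇒ q = 4/7
P2 indiff ⇒ p·4+(1-p)·5 = p·3+(1-p)·8 ⇒ p(1) = (1-p)(3) ⇒ p = 3/4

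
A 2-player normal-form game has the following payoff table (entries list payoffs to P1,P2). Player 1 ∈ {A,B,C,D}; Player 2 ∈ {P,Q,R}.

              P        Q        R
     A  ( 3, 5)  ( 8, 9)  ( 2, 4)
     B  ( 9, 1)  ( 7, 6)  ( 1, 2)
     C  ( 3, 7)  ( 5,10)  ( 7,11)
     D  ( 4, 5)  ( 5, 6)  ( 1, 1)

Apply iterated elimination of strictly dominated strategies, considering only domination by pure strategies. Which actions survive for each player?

P2 drop P (Q beats it: A:9>5 B:6>1 C:10>7 D:6>5)
P1 drop B (A beats it: Q:8>7 R:2>1)
P1 drop D (A beats it: Q:8>5 R:2>1)
P1→{A,C} P2→{Q,R}

Remaining: P1:{A,C} P2:{Q,R}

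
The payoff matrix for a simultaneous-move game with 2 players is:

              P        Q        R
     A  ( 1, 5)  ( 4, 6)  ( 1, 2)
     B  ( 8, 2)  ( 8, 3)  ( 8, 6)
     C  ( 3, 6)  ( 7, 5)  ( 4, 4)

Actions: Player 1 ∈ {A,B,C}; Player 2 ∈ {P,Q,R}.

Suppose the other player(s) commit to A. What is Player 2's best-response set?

u_2(P vs A) = 5
u_2(Q vs A) = 6
u_2(R vs A) = 2
max payoff 6 at {Q}

BR_2 = {Q}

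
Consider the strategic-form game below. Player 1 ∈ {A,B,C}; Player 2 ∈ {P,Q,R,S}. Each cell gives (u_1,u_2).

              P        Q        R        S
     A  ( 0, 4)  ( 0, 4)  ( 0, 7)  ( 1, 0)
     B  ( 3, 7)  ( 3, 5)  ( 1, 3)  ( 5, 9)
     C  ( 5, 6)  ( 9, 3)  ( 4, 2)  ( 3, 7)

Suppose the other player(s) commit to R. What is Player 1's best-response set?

u_1(A vs R) = 0
u_1(B vs R) = 1
u_1(C vs R) = 4
max payoff 4 at {C}

argmax u_1 = {C}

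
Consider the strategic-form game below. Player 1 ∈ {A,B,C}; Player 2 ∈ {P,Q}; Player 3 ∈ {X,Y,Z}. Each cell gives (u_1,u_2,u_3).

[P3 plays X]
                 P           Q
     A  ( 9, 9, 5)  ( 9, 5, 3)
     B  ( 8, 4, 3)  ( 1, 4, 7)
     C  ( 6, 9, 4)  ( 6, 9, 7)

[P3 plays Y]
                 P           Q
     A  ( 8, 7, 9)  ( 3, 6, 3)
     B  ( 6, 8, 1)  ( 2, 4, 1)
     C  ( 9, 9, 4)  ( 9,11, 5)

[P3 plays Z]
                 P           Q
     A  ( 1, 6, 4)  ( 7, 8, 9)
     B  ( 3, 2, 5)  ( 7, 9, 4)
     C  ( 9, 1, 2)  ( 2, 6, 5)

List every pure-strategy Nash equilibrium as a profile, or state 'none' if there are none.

PSNE = {(A,Q,Z)}

(A,P,X): not NE [P3→Y gives 9>5]
(A,P,Y): not NE [P1→C gives 9>8]
(A,P,Z): not NE [P1→C gives 9>1; P2→Q gives 8>6; P3→Y gives 9>4]
(A,Q,X): not NE [P2→P gives 9>5; P3→Z gives 9>3]
(A,Q,Y): not NE [P1→C gives 9>3; P2→P gives 7>6; P3→Z gives 9>3]
(A,Q,Z): NE
(B,P,X): not NE [P1→A gives 9>8; P3→Z gives 5>3]
(B,P,Y): not NE [P1→C gives 9>6; P3→Z gives 5>1]
(B,P,Z): not NE [P1→C gives 9>3; P2→Q gives 9>2]
(B,Q,X): not NE [P1→A gives 9>1]
(B,Q,Y): not NE [P1→C gives 9>2; P2→P gives 8>4; P3→X gives 7>1]
(B,Q,Z): not NE [P3→X gives 7>4]
(C,P,X): not NE [P1→A gives 9>6]
(C,P,Y): not NE [P2→Q gives 11>9]
(C,P,Z): not NE [P2→Q gives 6>1; P3→Y gives 4>2]
(C,Q,X): not NE [P1→A gives 9>6]
(C,Q,Y): not NE [P3→X gives 7>5]
(C,Q,Z): not NE [P1→B gives 7>2; P3→X gives 7>5]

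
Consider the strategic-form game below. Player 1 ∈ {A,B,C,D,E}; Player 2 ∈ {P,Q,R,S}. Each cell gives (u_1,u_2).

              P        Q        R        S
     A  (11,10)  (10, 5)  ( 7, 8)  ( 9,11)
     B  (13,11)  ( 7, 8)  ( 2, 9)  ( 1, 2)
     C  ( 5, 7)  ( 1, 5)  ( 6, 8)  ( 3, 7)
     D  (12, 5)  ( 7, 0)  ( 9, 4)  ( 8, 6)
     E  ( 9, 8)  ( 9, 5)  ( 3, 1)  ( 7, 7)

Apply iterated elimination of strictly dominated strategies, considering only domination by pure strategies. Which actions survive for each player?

P1 drop C (A beats it: P:11>5 Q:10>1 R:7>6 S:9>3)
P1 drop E (A beats it: P:11>9 Q:10>9 R:7>3 S:9>7)
P2 drop Q (P beats it: A:10>5 B:11>8 D:5>0)
P2 drop R (P beats it: A:10>8 B:11>9 D:5>4)
P1→{A,B,D} P2→{P,S}

Remaining: P1:{A,B,D} P2:{P,S}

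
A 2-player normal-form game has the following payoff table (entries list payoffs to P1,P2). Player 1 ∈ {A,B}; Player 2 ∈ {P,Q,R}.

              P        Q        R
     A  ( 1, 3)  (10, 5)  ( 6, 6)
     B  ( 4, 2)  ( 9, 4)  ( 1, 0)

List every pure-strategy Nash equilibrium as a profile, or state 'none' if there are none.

NE set: (A,R)

(A,P): not NE [P1→B gives 4>1; P2→R gives 6>3]
(A,Q): not NE [P2→R gives 6>5]
(A,R): NE
(B,P): not NE [P2→Q gives 4>2]
(B,Q): not NE [P1→A gives 10>9]
(B,R): not NE [P1→A gives 6>1; P2→Q gives 4>0]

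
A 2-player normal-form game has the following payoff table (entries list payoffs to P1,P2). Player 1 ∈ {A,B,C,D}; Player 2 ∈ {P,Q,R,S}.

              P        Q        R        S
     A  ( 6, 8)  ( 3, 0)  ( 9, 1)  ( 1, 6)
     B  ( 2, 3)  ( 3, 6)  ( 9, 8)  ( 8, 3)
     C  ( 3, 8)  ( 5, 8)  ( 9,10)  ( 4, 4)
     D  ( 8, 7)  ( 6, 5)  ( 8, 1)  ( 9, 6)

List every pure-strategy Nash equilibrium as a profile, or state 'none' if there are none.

NE set: (B,R), (C,R), (D,P)

(A,P): not NE [P1→D gives 8>6]
(A,Q): not NE [P1→D gives 6>3; P2→P gives 8>0]
(A,R): not NE [P2→P gives 8>1]
(A,S): not NE [P1→D gives 9>1; P2→P gives 8>6]
(B,P): not NE [P1→D gives 8>2; P2→R gives 8>3]
(B,Q): not NE [P1→D gives 6>3; P2→R gives 8>6]
(B,R): NE
(B,S): not NE [P1→D gives 9>8; P2→R gives 8>3]
(C,P): not NE [P1→D gives 8>3; P2→R gives 10>8]
(C,Q): not NE [P1→D gives 6>5; P2→R gives 10>8]
(C,R): NE
(C,S): not NE [P1→D gives 9>4; P2→R gives 10>4]
(D,P): NE
(D,Q): not NE [P2→P gives 7>5]
(D,R): not NE [P1→C gives 9>8; P2→P gives 7>1]
(D,S): not NE [P2→P gives 7>6]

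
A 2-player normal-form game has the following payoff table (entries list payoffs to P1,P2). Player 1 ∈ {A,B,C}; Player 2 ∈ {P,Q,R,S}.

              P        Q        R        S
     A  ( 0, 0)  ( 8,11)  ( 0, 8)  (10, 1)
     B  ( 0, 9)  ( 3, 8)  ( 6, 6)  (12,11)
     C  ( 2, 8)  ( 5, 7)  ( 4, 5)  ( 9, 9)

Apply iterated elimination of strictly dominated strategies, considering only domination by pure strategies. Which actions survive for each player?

IESDS → P1:{A,B} P2:{Q,S}

P2 drop P (S beats it: A:1>0 B:11>9 C:9>8)
P2 drop R (Q beats it: A:11>8 B:8>6 C:7>5)
P1 drop C (A beats it: Q:8>5 S:10>9)
P1→{A,B} P2→{Q,S}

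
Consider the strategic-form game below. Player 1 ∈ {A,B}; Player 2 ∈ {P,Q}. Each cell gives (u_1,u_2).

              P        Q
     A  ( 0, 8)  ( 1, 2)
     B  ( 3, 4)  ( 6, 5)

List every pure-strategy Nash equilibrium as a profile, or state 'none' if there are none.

(A,P): not NE [P1→B gives 3>0]
(A,Q): not NE [P1→B gives 6>1; P2→P gives 8>2]
(B,P): not NE [P2→Q gives 5>4]
(B,Q): NE

PSNE = {(B,Q)}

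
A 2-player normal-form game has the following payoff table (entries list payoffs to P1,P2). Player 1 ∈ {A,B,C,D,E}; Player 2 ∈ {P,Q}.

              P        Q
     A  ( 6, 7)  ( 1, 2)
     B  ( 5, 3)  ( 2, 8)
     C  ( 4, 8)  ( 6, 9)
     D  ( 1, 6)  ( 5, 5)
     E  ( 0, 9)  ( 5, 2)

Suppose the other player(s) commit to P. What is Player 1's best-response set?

u_1(A vs P) = 6
u_1(B vs P) = 5
u_1(C vs P) = 4
u_1(D vs P) = 1
u_1(E vs P) = 0
max payoff 6 at {A}

BR_1 = {A}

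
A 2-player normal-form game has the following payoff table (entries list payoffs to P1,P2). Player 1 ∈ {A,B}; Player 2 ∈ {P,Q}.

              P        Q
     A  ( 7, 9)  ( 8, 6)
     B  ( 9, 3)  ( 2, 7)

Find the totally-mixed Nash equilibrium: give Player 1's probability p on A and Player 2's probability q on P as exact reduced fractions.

P1 indiff ⇒ q·7+(1-q)·8 = q·9+(1-q)·2 ⇒ q(-2) = (1-q)(-6) ⇒ q = 3/4
P2 indiff ⇒ p·9+(1-p)·3 = p·6+(1-p)·7 ⇒ p(3) = (1-p)(4) ⇒ p = 4/7

(p,q) = (4/7, 3/4)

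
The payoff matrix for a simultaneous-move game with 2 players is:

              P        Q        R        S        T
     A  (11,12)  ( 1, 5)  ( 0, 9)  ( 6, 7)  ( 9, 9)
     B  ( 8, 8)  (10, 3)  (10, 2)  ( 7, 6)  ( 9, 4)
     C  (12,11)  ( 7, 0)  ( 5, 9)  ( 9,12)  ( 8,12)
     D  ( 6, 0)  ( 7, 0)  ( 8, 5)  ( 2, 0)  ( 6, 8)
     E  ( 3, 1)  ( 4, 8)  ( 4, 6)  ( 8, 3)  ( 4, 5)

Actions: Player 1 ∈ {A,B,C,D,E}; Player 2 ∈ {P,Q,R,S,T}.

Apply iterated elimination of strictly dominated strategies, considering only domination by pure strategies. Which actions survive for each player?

P1 drop D (B beats it: P:8>6 Q:10>7 R:10>8 S:7>2 T:9>6)
P1 drop E (C beats it: P:12>3 Q:7>4 R:5>4 S:9>8 T:8>4)
P2 drop Q (P beats it: A:12>5 B:8>3 C:11>0)
P2 drop R (P beats it: A:12>9 B:8>2 C:11>9)
P1→{A,B,C} P2→{P,S,T}

Survivors P1:{A,B,C} P2:{P,S,T}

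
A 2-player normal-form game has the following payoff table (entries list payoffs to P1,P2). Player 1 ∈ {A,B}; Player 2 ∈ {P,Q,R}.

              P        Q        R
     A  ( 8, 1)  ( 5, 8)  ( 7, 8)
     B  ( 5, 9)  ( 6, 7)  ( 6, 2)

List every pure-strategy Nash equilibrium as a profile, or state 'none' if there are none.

(A,P): not NE [P2→R gives 8>1]
(A,Q): not NE [P1→B gives 6>5]
(A,R): NE
(B,P): not NE [P1→A gives 8>5]
(B,Q): not NE [P2→P gives 9>7]
(B,R): not NE [P1→A gives 7>6; P2→P gives 9>2]

PSNE = {(A,R)}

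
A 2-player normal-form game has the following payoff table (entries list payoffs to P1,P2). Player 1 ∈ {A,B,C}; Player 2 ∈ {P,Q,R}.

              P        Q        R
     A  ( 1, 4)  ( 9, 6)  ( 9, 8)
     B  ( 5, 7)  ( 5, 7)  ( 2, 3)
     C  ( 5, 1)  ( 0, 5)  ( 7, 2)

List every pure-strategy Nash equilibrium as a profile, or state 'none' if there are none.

(A,P): not NE [P1→C gives 5>1; P2→R gives 8>4]
(A,Q): not NE [P2→R gives 8>6]
(A,R): NE
(B,P): NE
(B,Q): not NE [P1→A gives 9>5]
(B,R): not NE [P1→A gives 9>2; P2→Q gives 7>3]
(C,P): not NE [P2→Q gives 5>1]
(C,Q): not NE [P1→A gives 9>0]
(C,R): not NE [P1→A gives 9>7; P2→Q gives 5>2]

NE set: (A,R), (B,P)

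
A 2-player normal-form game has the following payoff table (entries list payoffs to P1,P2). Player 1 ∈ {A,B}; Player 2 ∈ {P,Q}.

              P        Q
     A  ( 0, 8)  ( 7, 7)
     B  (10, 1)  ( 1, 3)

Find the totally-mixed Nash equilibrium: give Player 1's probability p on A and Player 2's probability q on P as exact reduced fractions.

P1 indiff ⇒ q·0+(1-q)·7 = q·10+(1-q)·1 ⇒ q(-10) = (1-q)(-6) ⇒ q = 3/8
P2 indiff ⇒ p·8+(1-p)·1 = p·7+(1-p)·3 ⇒ p(1) = (1-p)(2) ⇒ p = 2/3

P1 mixes 2/3 on A; P2 mixes 3/8 on P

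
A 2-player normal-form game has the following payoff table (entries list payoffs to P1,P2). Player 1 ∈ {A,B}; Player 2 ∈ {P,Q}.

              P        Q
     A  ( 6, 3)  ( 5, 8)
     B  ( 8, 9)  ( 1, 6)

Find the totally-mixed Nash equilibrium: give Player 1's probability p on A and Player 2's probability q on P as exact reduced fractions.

P1 indiff ⇒ q·6+(1-q)·5 = q·8+(1-q)·1 ⇒ q(-2) = (1-q)(-4) ⇒ q = 2/3
P2 indiff ⇒ p·3+(1-p)·9 = p·8+(1-p)·6 ⇒ p(-5) = (1-p)(-3) ⇒ p = 3/8

p=3/8, q=2/3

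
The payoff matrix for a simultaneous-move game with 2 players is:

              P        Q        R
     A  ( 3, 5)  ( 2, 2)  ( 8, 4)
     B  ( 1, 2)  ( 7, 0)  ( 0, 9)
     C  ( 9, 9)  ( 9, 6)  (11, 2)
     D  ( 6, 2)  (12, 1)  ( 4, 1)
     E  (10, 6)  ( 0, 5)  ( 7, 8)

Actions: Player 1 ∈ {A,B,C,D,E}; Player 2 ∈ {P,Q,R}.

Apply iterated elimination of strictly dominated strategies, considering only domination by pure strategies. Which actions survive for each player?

IESDS → P1:{C,E} P2:{P,R}

P1 drop A (C beats it: P:9>3 Q:9>2 R:11>8)
P1 drop B (C beats it: P:9>1 Q:9>7 R:11>0)
P2 drop Q (P beats it: C:9>6 D:2>1 E:6>5)
P1 drop D (C beats it: P:9>6 R:11>4)
P1→{C,E} P2→{P,R}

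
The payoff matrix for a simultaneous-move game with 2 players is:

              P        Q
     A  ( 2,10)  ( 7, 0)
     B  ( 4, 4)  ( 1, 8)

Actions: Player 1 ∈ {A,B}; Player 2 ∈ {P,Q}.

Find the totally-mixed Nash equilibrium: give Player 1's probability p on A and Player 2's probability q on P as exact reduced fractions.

(p,q) = (2/7, 3/4)

P1 indiff ⇒ q·2+(1-q)·7 = q·4+(1-q)·1 ⇒ q(-2) = (1-q)(-6) ⇒ q = 3/4
P2 indiff ⇒ p·10+(1-p)·4 = p·0+(1-p)·8 ⇒ p(10) = (1-p)(4) ⇒ p = 2/7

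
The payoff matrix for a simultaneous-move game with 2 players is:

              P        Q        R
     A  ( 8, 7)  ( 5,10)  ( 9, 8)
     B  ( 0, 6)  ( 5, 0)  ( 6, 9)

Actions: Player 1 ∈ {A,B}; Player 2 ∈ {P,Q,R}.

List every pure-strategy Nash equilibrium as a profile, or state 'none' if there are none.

(A,P): not NE [P2→Q gives 10>7]
(A,Q): NE
(A,R): not NE [P2→Q gives 10>8]
(B,P): not NE [P1→A gives 8>0; P2→R gives 9>6]
(B,Q): not NE [P2→R gives 9>0]
(B,R): not NE [P1→A gives 9>6]

NE set: (A,Q)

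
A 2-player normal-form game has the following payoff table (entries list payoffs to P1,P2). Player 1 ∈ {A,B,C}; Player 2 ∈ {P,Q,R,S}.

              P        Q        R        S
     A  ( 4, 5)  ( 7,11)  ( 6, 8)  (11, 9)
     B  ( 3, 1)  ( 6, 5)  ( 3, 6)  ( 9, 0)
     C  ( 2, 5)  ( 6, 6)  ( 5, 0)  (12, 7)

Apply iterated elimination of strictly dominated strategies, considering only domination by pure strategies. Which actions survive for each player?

Remaining: P1:{A,C} P2:{Q,S}

P1 drop B (A beats it: P:4>3 Q:7>6 R:6>3 S:11>9)
P2 drop P (Q beats it: A:11>5 C:6>5)
P2 drop R (Q beats it: A:11>8 C:6>0)
P1→{A,C} P2→{Q,S}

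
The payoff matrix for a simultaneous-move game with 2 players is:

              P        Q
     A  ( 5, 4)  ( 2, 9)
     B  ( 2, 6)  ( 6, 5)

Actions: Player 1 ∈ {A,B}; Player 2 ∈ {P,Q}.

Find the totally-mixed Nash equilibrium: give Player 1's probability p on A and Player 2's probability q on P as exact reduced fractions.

p=1/6, q=4/7

P1 indiff ⇒ q·5+(1-q)·2 = q·2+(1-q)·6 ⇒ q(3) = (1-q)(4) ⇒ q = 4/7
P2 indiff ⇒ p·4+(1-p)·6 = p·9+(1-p)·5 ⇒ p(-5) = (1-p)(-1) ⇒ p = 1/6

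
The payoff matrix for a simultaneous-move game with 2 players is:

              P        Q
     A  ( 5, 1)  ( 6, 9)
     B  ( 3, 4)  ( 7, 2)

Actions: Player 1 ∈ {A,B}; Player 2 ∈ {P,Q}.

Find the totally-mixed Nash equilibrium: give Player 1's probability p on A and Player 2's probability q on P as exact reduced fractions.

P1 mixes 1/5 on A; P2 mixes 1/3 on P

P1 indiff ⇒ q·5+(1-q)·6 = q·3+(1-q)·7 ⇒ q(2) = (1-q)(1) ⇒ q = 1/3
P2 indiff ⇒ p·1+(1-p)·4 = p·9+(1-p)·2 ⇒ p(-8) = (1-p)(-2) ⇒ p = 1/5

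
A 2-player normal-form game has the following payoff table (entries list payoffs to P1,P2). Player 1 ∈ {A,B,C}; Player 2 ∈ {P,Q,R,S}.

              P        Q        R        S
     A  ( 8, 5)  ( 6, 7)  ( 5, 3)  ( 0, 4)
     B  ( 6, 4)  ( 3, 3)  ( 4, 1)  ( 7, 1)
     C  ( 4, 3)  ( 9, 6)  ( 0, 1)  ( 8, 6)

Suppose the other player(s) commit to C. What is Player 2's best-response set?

BR_2 = {Q,S}

u_2(P vs C) = 3
u_2(Q vs C) = 6
u_2(R vs C) = 1
u_2(S vs C) = 6
max payoff 6 at {Q,S}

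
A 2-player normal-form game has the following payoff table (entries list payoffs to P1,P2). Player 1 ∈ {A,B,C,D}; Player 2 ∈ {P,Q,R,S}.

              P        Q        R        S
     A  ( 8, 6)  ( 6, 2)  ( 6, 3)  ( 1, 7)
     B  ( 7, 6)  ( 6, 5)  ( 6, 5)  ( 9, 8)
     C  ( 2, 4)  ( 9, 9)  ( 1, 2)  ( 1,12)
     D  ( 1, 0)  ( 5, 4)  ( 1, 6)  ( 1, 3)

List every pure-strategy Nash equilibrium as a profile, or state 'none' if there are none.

(A,P): not NE [P2→S gives 7>6]
(A,Q): not NE [P1→C gives 9>6; P2→S gives 7>2]
(A,R): not NE [P2→S gives 7>3]
(A,S): not NE [P1→B gives 9>1]
(B,P): not NE [P1→A gives 8>7; P2→S gives 8>6]
(B,Q): not NE [P1→C gives 9>6; P2→S gives 8>5]
(B,R): not NE [P2→S gives 8>5]
(B,S): NE
(C,P): not NE [P1→A gives 8>2; P2→S gives 12>4]
(C,Q): not NE [P2→S gives 12>9]
(C,R): not NE [P1→B gives 6>1; P2→S gives 12>2]
(C,S): not NE [P1→B gives 9>1]
(D,P): not NE [P1→A gives 8>1; P2→R gives 6>0]
(D,Q): not NE [P1→C gives 9>5; P2→R gives 6>4]
(D,R): not NE [P1→B gives 6>1]
(D,S): not NE [P1→B gives 9>1; P2→R gives 6>3]

PSNE = {(B,S)}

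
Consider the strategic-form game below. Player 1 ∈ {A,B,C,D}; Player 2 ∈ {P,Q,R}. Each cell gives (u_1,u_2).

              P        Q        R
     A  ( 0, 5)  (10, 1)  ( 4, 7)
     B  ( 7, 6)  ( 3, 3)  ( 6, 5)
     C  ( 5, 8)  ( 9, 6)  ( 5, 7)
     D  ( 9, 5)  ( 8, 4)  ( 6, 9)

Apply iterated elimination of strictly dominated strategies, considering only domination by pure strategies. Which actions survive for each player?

Survivors P1:{B,D} P2:{P,R}

P2 drop Q (P beats it: A:5>1 B:6>3 C:8>6 D:5>4)
P1 drop A (B beats it: P:7>0 R:6>4)
P1 drop C (B beats it: P:7>5 R:6>5)
P1→{B,D} P2→{P,R}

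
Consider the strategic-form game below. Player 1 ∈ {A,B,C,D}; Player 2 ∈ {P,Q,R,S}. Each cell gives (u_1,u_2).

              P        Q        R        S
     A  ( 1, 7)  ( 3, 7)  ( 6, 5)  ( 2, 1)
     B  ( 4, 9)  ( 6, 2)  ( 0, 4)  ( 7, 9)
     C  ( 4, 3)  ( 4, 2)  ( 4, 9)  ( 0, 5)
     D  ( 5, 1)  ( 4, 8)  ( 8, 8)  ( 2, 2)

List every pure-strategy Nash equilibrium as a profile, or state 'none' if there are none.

NE set: (B,S), (D,R)

(A,P): not NE [P1→D gives 5>1]
(A,Q): not NE [P1→B gives 6>3]
(A,R): not NE [P1→D gives 8>6; P2→Q gives 7>5]
(A,S): not NE [P1→B gives 7>2; P2→Q gives 7>1]
(B,P): not NE [P1→D gives 5>4]
(B,Q): not NE [P2→S gives 9>2]
(B,R): not NE [P1→D gives 8>0; P2→S gives 9>4]
(B,S): NE
(C,P): not NE [P1→D gives 5>4; P2→R gives 9>3]
(C,Q): not NE [P1→B gives 6>4; P2→R gives 9>2]
(C,R): not NE [P1→D gives 8>4]
(C,S): not NE [P1→B gives 7>0; P2→R gives 9>5]
(D,P): not NE [P2→R gives 8>1]
(D,Q): not NE [P1→B gives 6>4]
(D,R): NE
(D,S): not NE [P1→B gives 7>2; P2→R gives 8>2]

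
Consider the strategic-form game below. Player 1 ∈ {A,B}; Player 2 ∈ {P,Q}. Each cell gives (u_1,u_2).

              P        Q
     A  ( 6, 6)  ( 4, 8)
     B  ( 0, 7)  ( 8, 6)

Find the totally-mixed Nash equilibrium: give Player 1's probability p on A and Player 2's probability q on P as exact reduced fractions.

(p,q) = (1/3, 2/5)

P1 indiff ⇒ q·6+(1-q)·4 = q·0+(1-q)·8 ⇒ q(6) = (1-q)(4) ⇒ q = 2/5
P2 indiff ⇒ p·6+(1-p)·7 = p·8+(1-p)·6 ⇒ p(-2) = (1-p)(-1) ⇒ p = 1/3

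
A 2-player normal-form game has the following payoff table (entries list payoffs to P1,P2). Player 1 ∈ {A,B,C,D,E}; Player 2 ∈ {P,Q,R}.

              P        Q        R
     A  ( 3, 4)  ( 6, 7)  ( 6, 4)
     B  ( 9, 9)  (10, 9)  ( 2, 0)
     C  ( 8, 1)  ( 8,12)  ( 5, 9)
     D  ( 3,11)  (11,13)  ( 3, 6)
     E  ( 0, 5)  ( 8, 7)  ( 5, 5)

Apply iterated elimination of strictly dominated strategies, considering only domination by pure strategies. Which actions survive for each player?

Survivors P1:{B,D} P2:{P,Q}

P2 drop R (Q beats it: A:7>4 B:9>0 C:12>9 D:13>6 E:7>5)
P1 drop A (B beats it: P:9>3 Q:10>6)
P1 drop C (B beats it: P:9>8 Q:10>8)
P1 drop E (B beats it: P:9>0 Q:10>8)
P1→{B,D} P2→{P,Q}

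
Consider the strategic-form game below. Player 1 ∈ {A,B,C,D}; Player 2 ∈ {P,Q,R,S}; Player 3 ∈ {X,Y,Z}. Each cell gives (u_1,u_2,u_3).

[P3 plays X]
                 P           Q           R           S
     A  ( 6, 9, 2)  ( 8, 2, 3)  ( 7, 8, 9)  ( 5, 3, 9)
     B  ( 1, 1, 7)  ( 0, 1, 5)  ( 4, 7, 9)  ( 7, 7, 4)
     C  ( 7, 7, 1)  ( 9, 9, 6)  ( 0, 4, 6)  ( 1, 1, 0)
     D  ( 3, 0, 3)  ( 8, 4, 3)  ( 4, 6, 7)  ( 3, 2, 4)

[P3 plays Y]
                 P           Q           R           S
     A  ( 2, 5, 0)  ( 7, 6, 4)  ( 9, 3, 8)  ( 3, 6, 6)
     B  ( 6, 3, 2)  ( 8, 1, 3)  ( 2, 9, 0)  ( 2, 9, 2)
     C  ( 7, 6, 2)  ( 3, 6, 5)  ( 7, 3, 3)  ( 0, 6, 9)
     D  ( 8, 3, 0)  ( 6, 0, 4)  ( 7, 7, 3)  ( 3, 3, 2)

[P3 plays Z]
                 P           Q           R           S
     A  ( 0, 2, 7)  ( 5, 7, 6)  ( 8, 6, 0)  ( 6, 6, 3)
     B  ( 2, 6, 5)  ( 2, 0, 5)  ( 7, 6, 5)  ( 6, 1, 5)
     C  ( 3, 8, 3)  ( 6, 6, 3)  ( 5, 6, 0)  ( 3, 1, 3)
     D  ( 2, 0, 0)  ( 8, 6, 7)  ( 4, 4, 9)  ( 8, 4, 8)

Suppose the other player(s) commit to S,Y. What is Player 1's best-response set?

u_1(A vs S,Y) = 3
u_1(B vs S,Y) = 2
u_1(C vs S,Y) = 0
u_1(D vs S,Y) = 3
max payoff 3 at {A,D}

BR_1 = {A,D}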